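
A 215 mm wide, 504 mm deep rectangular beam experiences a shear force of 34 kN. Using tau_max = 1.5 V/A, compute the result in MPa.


A = b * h = 215 * 504 = 108360 mm^2
V = 34 kN = 34000.0 N
tau_max = 1.5 * V / A = 1.5 * 34000.0 / 108360
= 0.4707 MPa

0.4707 MPa


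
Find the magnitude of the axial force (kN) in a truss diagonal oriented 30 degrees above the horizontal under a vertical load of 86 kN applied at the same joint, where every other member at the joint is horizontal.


At the joint, only the diagonal has a vertical component, so vertical equilibrium gives:
F * sin(30) = 86
F = 86 / sin(30)
= 86 / 0.5
= 172.0 kN

172.0 kN


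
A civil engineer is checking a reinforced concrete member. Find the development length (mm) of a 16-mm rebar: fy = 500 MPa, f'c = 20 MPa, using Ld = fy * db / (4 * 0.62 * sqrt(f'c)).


Ld = (fy * db) / (4 * 0.62 * sqrt(f'c))
= (500 * 16) / (4 * 0.62 * sqrt(20))
= 8000 / 11.0909
= 721.31 mm

721.31 mm


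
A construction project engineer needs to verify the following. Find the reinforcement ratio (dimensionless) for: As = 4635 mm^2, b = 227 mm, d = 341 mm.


rho = As / (b * d)
= 4635 / (227 * 341)
= 4635 / 77407
= 0.059878 (dimensionless)

0.059878 (dimensionless)


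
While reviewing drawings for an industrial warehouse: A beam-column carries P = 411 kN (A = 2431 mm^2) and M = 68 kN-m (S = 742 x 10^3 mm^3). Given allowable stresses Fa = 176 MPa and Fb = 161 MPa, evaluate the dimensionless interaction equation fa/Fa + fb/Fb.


f_a = P / A = 411000.0 / 2431 = 169.0662 MPa
f_b = M / S = 68000000.0 / 742000.0 = 91.6442 MPa
Ratio = f_a / Fa + f_b / Fb
= 169.0662 / 176 + 91.6442 / 161
= 1.5298 (dimensionless)

1.5298 (dimensionless)


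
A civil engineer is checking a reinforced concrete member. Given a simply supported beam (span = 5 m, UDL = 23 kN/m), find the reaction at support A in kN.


Total load = w * L = 23 * 5 = 115 kN
By symmetry, each reaction R = total / 2 = 115 / 2 = 57.5 kN

57.5 kN


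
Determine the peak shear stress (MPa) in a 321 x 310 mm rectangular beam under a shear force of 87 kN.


A = b * h = 321 * 310 = 99510 mm^2
V = 87 kN = 87000.0 N
tau_max = 1.5 * V / A = 1.5 * 87000.0 / 99510
= 1.3114 MPa

1.3114 MPa


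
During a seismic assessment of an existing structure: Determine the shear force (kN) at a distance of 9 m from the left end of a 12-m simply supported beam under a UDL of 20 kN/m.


R_A = w * L / 2 = 20 * 12 / 2 = 120.0 kN
V(x) = R_A - w * x = 120.0 - 20 * 9
= -60.0 kN

-60.0 kN


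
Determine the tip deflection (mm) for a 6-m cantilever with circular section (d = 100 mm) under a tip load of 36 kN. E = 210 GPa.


I = pi * d^4 / 64 = pi * 100^4 / 64 = 4908738.52 mm^4
L = 6000.0 mm, P = 36000.0 N, E = 210000.0 MPa
delta = P * L^3 / (3 * E * I)
= 36000.0 * 6000.0^3 / (3 * 210000.0 * 4908738.52)
= 2514.4662 mm

2514.4662 mm


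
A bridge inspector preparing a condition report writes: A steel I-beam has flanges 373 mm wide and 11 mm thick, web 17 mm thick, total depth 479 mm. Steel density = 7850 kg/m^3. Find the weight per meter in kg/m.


A_flanges = 2 * 373 * 11 = 8206 mm^2
A_web = (479 - 2 * 11) * 17 = 7769 mm^2
A_total = 8206 + 7769 = 15975 mm^2 = 0.015975 m^2
Weight = rho * A = 7850 * 0.015975 = 125.4038 kg/m

125.4038 kg/m


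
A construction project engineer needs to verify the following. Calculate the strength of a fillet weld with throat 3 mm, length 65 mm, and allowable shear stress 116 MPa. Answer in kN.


Strength = throat * length * allowable stress
= 3 * 65 * 116 N
= 22620 N
= 22.62 kN

22.62 kN


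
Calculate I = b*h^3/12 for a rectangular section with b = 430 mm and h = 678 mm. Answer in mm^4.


I = b * h^3 / 12
= 430 * 678^3 / 12
= 430 * 311665752 / 12
= 11168022780.0 mm^4

11168022780.0 mm^4


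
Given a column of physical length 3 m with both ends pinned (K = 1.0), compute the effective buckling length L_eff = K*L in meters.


L_eff = K * L
= 1.0 * 3
= 3.0 m

3.0 m


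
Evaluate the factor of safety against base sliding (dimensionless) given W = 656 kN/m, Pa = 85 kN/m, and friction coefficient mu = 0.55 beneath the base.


Resisting force = mu * W = 0.55 * 656 = 360.8 kN/m
FOS = Resisting / Driving = 360.8 / 85
= 4.2447 (dimensionless)

4.2447 (dimensionless)


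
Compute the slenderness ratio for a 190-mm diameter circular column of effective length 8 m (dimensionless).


Radius of gyration r = d / 4 = 190 / 4 = 47.5 mm
L_eff = 8000.0 mm
Slenderness ratio = L / r = 8000.0 / 47.5 = 168.42 (dimensionless)

168.42 (dimensionless)


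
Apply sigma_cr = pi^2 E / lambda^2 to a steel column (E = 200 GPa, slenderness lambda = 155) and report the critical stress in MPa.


sigma_cr = pi^2 * E / lambda^2
= 9.8696 * 200000.0 / 155^2
= 9.8696 * 200000.0 / 24025
= 82.1611 MPa

82.1611 MPa


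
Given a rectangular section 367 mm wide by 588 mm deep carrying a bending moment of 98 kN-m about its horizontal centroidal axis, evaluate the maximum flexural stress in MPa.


I = b * h^3 / 12 = 367 * 588^3 / 12 = 6217514352.0 mm^4
y = h / 2 = 588 / 2 = 294.0 mm
M = 98 kN-m = 98000000.0 N-mm
sigma = M * y / I = 98000000.0 * 294.0 / 6217514352.0
= 4.63 MPa

4.63 MPa


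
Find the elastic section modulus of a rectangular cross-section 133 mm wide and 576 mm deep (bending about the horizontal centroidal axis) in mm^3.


S = b * h^2 / 6
= 133 * 576^2 / 6
= 133 * 331776 / 6
= 7354368.0 mm^3

7354368.0 mm^3


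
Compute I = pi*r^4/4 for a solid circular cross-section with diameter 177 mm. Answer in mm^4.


r = d / 2 = 177 / 2 = 88.5 mm
I = pi * r^4 / 4 = pi * 88.5^4 / 4
= 48179574.94 mm^4

48179574.94 mm^4


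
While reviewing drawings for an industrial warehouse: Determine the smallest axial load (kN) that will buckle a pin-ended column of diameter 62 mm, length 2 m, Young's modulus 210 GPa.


I = pi * d^4 / 64 = 725331.7 mm^4
L = 2000.0 mm
P_cr = pi^2 * E * I / L^2
= 9.8696 * 210000.0 * 725331.7 / 2000.0^2
= 375833.69 N = 375.8337 kN

375.8337 kN


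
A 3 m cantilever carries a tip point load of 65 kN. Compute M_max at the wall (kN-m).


For a cantilever with a point load at the free end:
M_max = P * L = 65 * 3 = 195 kN-m

195 kN-m


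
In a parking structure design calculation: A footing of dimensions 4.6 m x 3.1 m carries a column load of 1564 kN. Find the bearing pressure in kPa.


A = 4.6 * 3.1 = 14.26 m^2
q = P / A = 1564 / 14.26
= 109.6774 kPa

109.6774 kPa


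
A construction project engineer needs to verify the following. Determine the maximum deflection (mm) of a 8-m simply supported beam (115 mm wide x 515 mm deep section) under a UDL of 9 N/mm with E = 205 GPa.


I = 115 * 515^3 / 12 = 1308995885.42 mm^4
L = 8000.0 mm, w = 9 N/mm, E = 205000.0 MPa
delta = 5 * w * L^4 / (384 * E * I)
= 5 * 9 * 8000.0^4 / (384 * 205000.0 * 1308995885.42)
= 1.7887 mm

1.7887 mm


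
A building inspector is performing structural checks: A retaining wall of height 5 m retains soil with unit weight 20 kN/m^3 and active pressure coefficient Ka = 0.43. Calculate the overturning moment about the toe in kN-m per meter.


Pa = 0.5 * Ka * gamma * H^2
= 0.5 * 0.43 * 20 * 5^2
= 107.5 kN/m
Arm = H / 3 = 5 / 3 = 1.6667 m
Mo = Pa * arm = Pa * H / 3 = 107.5 * 5 / 3 = 179.1667 kN-m/m

179.1667 kN-m/m


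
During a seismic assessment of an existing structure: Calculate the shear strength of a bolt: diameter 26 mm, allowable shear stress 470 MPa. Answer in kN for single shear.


A = pi * d^2 / 4 = pi * 26^2 / 4 = 530.9292 mm^2
V = f_v * A / 1000 = 470 * 530.9292 / 1000
= 249.5367 kN

249.5367 kN


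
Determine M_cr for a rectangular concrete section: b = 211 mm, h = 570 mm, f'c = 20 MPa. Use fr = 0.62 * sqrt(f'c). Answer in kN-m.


fr = 0.62 * sqrt(20) = 0.62 * 4.4721 = 2.7727 MPa
I = 211 * 570^3 / 12 = 3256310250.0 mm^4
y_t = 285.0 mm
M_cr = fr * I / y_t = 2.7727 * 3256310250.0 / 285.0 N-mm
= 31.6802 kN-m

31.6802 kN-m


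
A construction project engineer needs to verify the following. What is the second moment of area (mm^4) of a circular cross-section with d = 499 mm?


r = d / 2 = 499 / 2 = 249.5 mm
I = pi * r^4 / 4 = pi * 249.5^4 / 4
= 3043491416.12 mm^4

3043491416.12 mm^4


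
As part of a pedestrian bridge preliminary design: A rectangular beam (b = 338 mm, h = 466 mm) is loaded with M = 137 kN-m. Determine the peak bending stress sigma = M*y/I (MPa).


I = b * h^3 / 12 = 338 * 466^3 / 12 = 2850317270.67 mm^4
y = h / 2 = 466 / 2 = 233.0 mm
M = 137 kN-m = 137000000.0 N-mm
sigma = M * y / I = 137000000.0 * 233.0 / 2850317270.67
= 11.2 MPa

11.2 MPa


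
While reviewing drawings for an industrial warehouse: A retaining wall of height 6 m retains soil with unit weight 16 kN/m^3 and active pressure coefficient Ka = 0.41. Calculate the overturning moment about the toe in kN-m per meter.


Pa = 0.5 * Ka * gamma * H^2
= 0.5 * 0.41 * 16 * 6^2
= 118.08 kN/m
Arm = H / 3 = 6 / 3 = 2.0 m
Mo = Pa * arm = Pa * H / 3 = 118.08 * 6 / 3 = 236.16 kN-m/m

236.16 kN-m/m


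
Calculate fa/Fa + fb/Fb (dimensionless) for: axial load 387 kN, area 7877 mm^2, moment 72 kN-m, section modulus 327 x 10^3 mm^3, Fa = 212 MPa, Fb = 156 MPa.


f_a = P / A = 387000.0 / 7877 = 49.1304 MPa
f_b = M / S = 72000000.0 / 327000.0 = 220.1835 MPa
Ratio = f_a / Fa + f_b / Fb
= 49.1304 / 212 + 220.1835 / 156
= 1.6432 (dimensionless)

1.6432 (dimensionless)


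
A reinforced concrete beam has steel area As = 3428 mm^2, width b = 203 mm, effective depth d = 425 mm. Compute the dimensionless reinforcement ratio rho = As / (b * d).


rho = As / (b * d)
= 3428 / (203 * 425)
= 3428 / 86275
= 0.039733 (dimensionless)

0.039733 (dimensionless)


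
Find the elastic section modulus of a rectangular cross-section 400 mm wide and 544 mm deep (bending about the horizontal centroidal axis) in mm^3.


S = b * h^2 / 6
= 400 * 544^2 / 6
= 400 * 295936 / 6
= 19729066.67 mm^3

19729066.67 mm^3


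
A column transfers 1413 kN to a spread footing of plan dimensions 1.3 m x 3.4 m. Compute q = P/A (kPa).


A = 1.3 * 3.4 = 4.42 m^2
q = P / A = 1413 / 4.42
= 319.6833 kPa

319.6833 kPa


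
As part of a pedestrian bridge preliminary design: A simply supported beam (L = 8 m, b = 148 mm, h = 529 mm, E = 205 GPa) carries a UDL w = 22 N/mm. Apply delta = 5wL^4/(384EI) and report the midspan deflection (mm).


I = 148 * 529^3 / 12 = 1825775964.33 mm^4
L = 8000.0 mm, w = 22 N/mm, E = 205000.0 MPa
delta = 5 * w * L^4 / (384 * E * I)
= 5 * 22 * 8000.0^4 / (384 * 205000.0 * 1825775964.33)
= 3.1349 mm

3.1349 mm


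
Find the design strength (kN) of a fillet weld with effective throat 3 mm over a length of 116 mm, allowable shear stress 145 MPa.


Strength = throat * length * allowable stress
= 3 * 116 * 145 N
= 50460 N
= 50.46 kN

50.46 kN


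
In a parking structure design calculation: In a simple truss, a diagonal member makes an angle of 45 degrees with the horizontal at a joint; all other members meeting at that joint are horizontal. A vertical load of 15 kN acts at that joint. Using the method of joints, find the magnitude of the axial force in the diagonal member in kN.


At the joint, only the diagonal has a vertical component, so vertical equilibrium gives:
F * sin(45) = 15
F = 15 / sin(45)
= 15 / 0.707107
= 21.21 kN

21.21 kN


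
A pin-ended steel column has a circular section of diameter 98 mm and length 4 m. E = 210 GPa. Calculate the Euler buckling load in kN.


I = pi * d^4 / 64 = 4527664.12 mm^4
L = 4000.0 mm
P_cr = pi^2 * E * I / L^2
= 9.8696 * 210000.0 * 4527664.12 / 4000.0^2
= 586507.08 N = 586.5071 kN

586.5071 kN


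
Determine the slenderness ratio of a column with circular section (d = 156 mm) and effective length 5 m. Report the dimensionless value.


Radius of gyration r = d / 4 = 156 / 4 = 39.0 mm
L_eff = 5000.0 mm
Slenderness ratio = L / r = 5000.0 / 39.0 = 128.21 (dimensionless)

128.21 (dimensionless)


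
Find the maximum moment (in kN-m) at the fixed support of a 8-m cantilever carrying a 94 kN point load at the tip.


For a cantilever with a point load at the free end:
M_max = P * L = 94 * 8 = 752 kN-m

752 kN-m


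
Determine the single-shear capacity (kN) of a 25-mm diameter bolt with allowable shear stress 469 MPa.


A = pi * d^2 / 4 = pi * 25^2 / 4 = 490.8739 mm^2
V = f_v * A / 1000 = 469 * 490.8739 / 1000
= 230.2198 kN

230.2198 kN


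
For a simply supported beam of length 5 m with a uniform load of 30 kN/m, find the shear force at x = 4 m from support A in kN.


R_A = w * L / 2 = 30 * 5 / 2 = 75.0 kN
V(x) = R_A - w * x = 75.0 - 30 * 4
= -45.0 kN

-45.0 kN


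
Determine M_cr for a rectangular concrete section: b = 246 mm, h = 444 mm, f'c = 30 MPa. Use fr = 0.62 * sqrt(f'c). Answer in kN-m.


fr = 0.62 * sqrt(30) = 0.62 * 5.4772 = 3.3959 MPa
I = 246 * 444^3 / 12 = 1794331872.0 mm^4
y_t = 222.0 mm
M_cr = fr * I / y_t = 3.3959 * 1794331872.0 / 222.0 N-mm
= 27.4475 kN-m

27.4475 kN-m


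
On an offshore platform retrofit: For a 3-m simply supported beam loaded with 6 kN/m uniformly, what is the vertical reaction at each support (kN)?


Total load = w * L = 6 * 3 = 18 kN
By symmetry, each reaction R = total / 2 = 18 / 2 = 9.0 kN

9.0 kN


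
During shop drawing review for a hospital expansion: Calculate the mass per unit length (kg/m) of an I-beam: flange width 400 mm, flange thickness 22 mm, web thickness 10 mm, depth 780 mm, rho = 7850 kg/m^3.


A_flanges = 2 * 400 * 22 = 17600 mm^2
A_web = (780 - 2 * 22) * 10 = 7360 mm^2
A_total = 17600 + 7360 = 24960 mm^2 = 0.024960 m^2
Weight = rho * A = 7850 * 0.024960 = 195.936 kg/m

195.936 kg/m


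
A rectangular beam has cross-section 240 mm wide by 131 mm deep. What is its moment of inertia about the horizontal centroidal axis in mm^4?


I = b * h^3 / 12
= 240 * 131^3 / 12
= 240 * 2248091 / 12
= 44961820.0 mm^4

44961820.0 mm^4


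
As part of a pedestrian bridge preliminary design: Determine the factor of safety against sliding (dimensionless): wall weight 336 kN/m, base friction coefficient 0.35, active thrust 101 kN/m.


Resisting force = mu * W = 0.35 * 336 = 117.6 kN/m
FOS = Resisting / Driving = 117.6 / 101
= 1.1644 (dimensionless)

1.1644 (dimensionless)


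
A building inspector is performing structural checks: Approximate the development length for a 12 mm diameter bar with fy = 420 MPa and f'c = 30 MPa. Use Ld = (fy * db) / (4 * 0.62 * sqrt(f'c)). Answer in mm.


Ld = (fy * db) / (4 * 0.62 * sqrt(f'c))
= (420 * 12) / (4 * 0.62 * sqrt(30))
= 5040 / 13.5835
= 371.04 mm

371.04 mm


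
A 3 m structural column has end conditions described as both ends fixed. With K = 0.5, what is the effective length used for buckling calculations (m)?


L_eff = K * L
= 0.5 * 3
= 1.5 m

1.5 m


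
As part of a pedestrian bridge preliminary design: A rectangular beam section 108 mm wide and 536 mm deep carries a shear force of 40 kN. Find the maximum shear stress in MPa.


A = b * h = 108 * 536 = 57888 mm^2
V = 40 kN = 40000.0 N
tau_max = 1.5 * V / A = 1.5 * 40000.0 / 57888
= 1.0365 MPa

1.0365 MPa


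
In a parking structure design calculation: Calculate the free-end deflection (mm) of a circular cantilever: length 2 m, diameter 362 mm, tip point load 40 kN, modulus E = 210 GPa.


I = pi * d^4 / 64 = pi * 362^4 / 64 = 842954592.04 mm^4
L = 2000.0 mm, P = 40000.0 N, E = 210000.0 MPa
delta = P * L^3 / (3 * E * I)
= 40000.0 * 2000.0^3 / (3 * 210000.0 * 842954592.04)
= 0.6026 mm

0.6026 mm


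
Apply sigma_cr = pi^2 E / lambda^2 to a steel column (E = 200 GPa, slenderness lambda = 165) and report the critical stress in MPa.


sigma_cr = pi^2 * E / lambda^2
= 9.8696 * 200000.0 / 165^2
= 9.8696 * 200000.0 / 27225
= 72.504 MPa

72.504 MPa


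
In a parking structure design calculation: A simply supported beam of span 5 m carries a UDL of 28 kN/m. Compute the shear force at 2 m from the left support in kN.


R_A = w * L / 2 = 28 * 5 / 2 = 70.0 kN
V(x) = R_A - w * x = 70.0 - 28 * 2
= 14.0 kN

14.0 kN


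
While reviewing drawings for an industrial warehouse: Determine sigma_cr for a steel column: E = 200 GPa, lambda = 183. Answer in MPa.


sigma_cr = pi^2 * E / lambda^2
= 9.8696 * 200000.0 / 183^2
= 9.8696 * 200000.0 / 33489
= 58.9424 MPa

58.9424 MPa


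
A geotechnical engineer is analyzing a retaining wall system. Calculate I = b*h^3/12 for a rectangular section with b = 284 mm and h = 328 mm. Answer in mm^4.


I = b * h^3 / 12
= 284 * 328^3 / 12
= 284 * 35287552 / 12
= 835138730.67 mm^4

835138730.67 mm^4


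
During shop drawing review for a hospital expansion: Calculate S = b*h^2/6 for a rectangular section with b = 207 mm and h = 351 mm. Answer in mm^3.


S = b * h^2 / 6
= 207 * 351^2 / 6
= 207 * 123201 / 6
= 4250434.5 mm^3

4250434.5 mm^3


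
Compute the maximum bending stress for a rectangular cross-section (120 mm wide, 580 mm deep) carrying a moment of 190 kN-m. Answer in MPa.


I = b * h^3 / 12 = 120 * 580^3 / 12 = 1951120000.0 mm^4
y = h / 2 = 580 / 2 = 290.0 mm
M = 190 kN-m = 190000000.0 N-mm
sigma = M * y / I = 190000000.0 * 290.0 / 1951120000.0
= 28.24 MPa

28.24 MPa


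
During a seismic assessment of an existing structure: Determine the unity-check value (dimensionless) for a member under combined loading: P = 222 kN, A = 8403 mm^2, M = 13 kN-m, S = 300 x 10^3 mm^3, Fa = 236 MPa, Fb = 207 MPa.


f_a = P / A = 222000.0 / 8403 = 26.4191 MPa
f_b = M / S = 13000000.0 / 300000.0 = 43.3333 MPa
Ratio = f_a / Fa + f_b / Fb
= 26.4191 / 236 + 43.3333 / 207
= 0.3213 (dimensionless)

0.3213 (dimensionless)


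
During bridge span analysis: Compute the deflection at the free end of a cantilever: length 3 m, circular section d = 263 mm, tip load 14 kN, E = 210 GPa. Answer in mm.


I = pi * d^4 / 64 = pi * 263^4 / 64 = 234851258.98 mm^4
L = 3000.0 mm, P = 14000.0 N, E = 210000.0 MPa
delta = P * L^3 / (3 * E * I)
= 14000.0 * 3000.0^3 / (3 * 210000.0 * 234851258.98)
= 2.5548 mm

2.5548 mm


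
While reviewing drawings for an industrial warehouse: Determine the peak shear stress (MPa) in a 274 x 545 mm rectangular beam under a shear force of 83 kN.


A = b * h = 274 * 545 = 149330 mm^2
V = 83 kN = 83000.0 N
tau_max = 1.5 * V / A = 1.5 * 83000.0 / 149330
= 0.8337 MPa

0.8337 MPa


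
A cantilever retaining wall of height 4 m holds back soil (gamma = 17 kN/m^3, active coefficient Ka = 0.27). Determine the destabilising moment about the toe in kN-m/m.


Pa = 0.5 * Ka * gamma * H^2
= 0.5 * 0.27 * 17 * 4^2
= 36.72 kN/m
Arm = H / 3 = 4 / 3 = 1.3333 m
Mo = Pa * arm = Pa * H / 3 = 36.72 * 4 / 3 = 48.96 kN-m/m

48.96 kN-m/m


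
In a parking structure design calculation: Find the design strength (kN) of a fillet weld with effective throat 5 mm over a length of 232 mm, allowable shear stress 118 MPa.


Strength = throat * length * allowable stress
= 5 * 232 * 118 N
= 136880 N
= 136.88 kN

136.88 kN


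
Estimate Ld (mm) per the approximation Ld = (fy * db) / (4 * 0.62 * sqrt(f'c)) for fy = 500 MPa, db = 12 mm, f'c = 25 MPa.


Ld = (fy * db) / (4 * 0.62 * sqrt(f'c))
= (500 * 12) / (4 * 0.62 * sqrt(25))
= 6000 / 12.4
= 483.87 mm

483.87 mm


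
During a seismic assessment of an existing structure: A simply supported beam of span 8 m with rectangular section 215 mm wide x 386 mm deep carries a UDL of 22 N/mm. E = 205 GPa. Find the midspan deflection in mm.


I = 215 * 386^3 / 12 = 1030431503.33 mm^4
L = 8000.0 mm, w = 22 N/mm, E = 205000.0 MPa
delta = 5 * w * L^4 / (384 * E * I)
= 5 * 22 * 8000.0^4 / (384 * 205000.0 * 1030431503.33)
= 5.5545 mm

5.5545 mm


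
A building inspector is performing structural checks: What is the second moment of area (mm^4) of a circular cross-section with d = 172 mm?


r = d / 2 = 172 / 2 = 86.0 mm
I = pi * r^4 / 4 = pi * 86.0^4 / 4
= 42961920.42 mm^4

42961920.42 mm^4


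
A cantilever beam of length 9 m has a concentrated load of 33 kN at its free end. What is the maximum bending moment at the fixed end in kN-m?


For a cantilever with a point load at the free end:
M_max = P * L = 33 * 9 = 297 kN-m

297 kN-m


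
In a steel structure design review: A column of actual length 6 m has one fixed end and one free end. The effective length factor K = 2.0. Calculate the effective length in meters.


L_eff = K * L
= 2.0 * 6
= 12.0 m

12.0 m


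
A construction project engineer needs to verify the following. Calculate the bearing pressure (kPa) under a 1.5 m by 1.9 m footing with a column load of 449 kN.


A = 1.5 * 1.9 = 2.85 m^2
q = P / A = 449 / 2.85
= 157.5439 kPa

157.5439 kPa


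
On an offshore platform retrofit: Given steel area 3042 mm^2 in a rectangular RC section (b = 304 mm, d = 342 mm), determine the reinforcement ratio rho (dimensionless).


rho = As / (b * d)
= 3042 / (304 * 342)
= 3042 / 103968
= 0.029259 (dimensionless)

0.029259 (dimensionless)


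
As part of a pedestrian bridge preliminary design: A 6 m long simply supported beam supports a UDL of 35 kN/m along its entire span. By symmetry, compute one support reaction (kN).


Total load = w * L = 35 * 6 = 210 kN
By symmetry, each reaction R = total / 2 = 210 / 2 = 105.0 kN

105.0 kN


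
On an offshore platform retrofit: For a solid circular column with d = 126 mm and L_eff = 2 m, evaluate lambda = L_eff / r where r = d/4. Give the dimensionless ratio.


Radius of gyration r = d / 4 = 126 / 4 = 31.5 mm
L_eff = 2000.0 mm
Slenderness ratio = L / r = 2000.0 / 31.5 = 63.49 (dimensionless)

63.49 (dimensionless)


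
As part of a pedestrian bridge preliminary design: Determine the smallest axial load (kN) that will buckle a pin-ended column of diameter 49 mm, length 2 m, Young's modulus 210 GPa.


I = pi * d^4 / 64 = 282979.01 mm^4
L = 2000.0 mm
P_cr = pi^2 * E * I / L^2
= 9.8696 * 210000.0 * 282979.01 / 2000.0^2
= 146626.77 N = 146.6268 kN

146.6268 kN


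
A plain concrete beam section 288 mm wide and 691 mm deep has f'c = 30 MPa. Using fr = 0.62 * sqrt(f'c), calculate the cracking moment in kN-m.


fr = 0.62 * sqrt(30) = 0.62 * 5.4772 = 3.3959 MPa
I = 288 * 691^3 / 12 = 7918544904.0 mm^4
y_t = 345.5 mm
M_cr = fr * I / y_t = 3.3959 * 7918544904.0 / 345.5 N-mm
= 77.8305 kN-m

77.8305 kN-m


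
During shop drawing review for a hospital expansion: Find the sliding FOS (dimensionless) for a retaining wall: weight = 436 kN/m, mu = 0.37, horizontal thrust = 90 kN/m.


Resisting force = mu * W = 0.37 * 436 = 161.32 kN/m
FOS = Resisting / Driving = 161.32 / 90
= 1.7924 (dimensionless)

1.7924 (dimensionless)


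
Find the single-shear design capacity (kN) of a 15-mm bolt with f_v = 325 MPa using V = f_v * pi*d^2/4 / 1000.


A = pi * d^2 / 4 = pi * 15^2 / 4 = 176.7146 mm^2
V = f_v * A / 1000 = 325 * 176.7146 / 1000
= 57.4322 kN

57.4322 kN


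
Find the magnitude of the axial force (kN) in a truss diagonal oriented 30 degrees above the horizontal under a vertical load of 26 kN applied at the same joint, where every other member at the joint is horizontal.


At the joint, only the diagonal has a vertical component, so vertical equilibrium gives:
F * sin(30) = 26
F = 26 / sin(30)
= 26 / 0.5
= 52.0 kN

52.0 kN


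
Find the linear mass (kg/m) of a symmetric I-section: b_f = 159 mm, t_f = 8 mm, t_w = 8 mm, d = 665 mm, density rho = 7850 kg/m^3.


A_flanges = 2 * 159 * 8 = 2544 mm^2
A_web = (665 - 2 * 8) * 8 = 5192 mm^2
A_total = 2544 + 5192 = 7736 mm^2 = 0.007736 m^2
Weight = rho * A = 7850 * 0.007736 = 60.7276 kg/m

60.7276 kg/m


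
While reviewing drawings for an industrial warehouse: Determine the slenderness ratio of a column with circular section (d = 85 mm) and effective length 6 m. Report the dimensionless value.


Radius of gyration r = d / 4 = 85 / 4 = 21.25 mm
L_eff = 6000.0 mm
Slenderness ratio = L / r = 6000.0 / 21.25 = 282.35 (dimensionless)

282.35 (dimensionless)


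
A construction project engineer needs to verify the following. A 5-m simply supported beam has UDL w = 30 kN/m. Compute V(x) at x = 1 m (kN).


R_A = w * L / 2 = 30 * 5 / 2 = 75.0 kN
V(x) = R_A - w * x = 75.0 - 30 * 1
= 45.0 kN

45.0 kN


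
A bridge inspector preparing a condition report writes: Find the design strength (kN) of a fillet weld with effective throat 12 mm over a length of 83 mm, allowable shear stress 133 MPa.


Strength = throat * length * allowable stress
= 12 * 83 * 133 N
= 132468 N
= 132.47 kN

132.47 kN


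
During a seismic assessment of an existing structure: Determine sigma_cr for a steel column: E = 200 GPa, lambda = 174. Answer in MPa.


sigma_cr = pi^2 * E / lambda^2
= 9.8696 * 200000.0 / 174^2
= 9.8696 * 200000.0 / 30276
= 65.1975 MPa

65.1975 MPa


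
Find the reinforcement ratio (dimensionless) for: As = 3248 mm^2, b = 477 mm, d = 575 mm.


rho = As / (b * d)
= 3248 / (477 * 575)
= 3248 / 274275
= 0.011842 (dimensionless)

0.011842 (dimensionless)


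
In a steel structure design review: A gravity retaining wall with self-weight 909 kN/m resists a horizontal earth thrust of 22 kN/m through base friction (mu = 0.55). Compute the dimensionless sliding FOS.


Resisting force = mu * W = 0.55 * 909 = 499.95 kN/m
FOS = Resisting / Driving = 499.95 / 22
= 22.725 (dimensionless)

22.725 (dimensionless)


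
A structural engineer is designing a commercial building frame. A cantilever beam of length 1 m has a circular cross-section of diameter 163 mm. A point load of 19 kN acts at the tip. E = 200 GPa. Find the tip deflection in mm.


I = pi * d^4 / 64 = pi * 163^4 / 64 = 34651362.54 mm^4
L = 1000.0 mm, P = 19000.0 N, E = 200000.0 MPa
delta = P * L^3 / (3 * E * I)
= 19000.0 * 1000.0^3 / (3 * 200000.0 * 34651362.54)
= 0.9139 mm

0.9139 mm


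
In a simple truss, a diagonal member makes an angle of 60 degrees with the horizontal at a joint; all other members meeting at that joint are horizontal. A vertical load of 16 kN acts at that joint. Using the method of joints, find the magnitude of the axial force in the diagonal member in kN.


At the joint, only the diagonal has a vertical component, so vertical equilibrium gives:
F * sin(60) = 16
F = 16 / sin(60)
= 16 / 0.866025
= 18.48 kN

18.48 kN


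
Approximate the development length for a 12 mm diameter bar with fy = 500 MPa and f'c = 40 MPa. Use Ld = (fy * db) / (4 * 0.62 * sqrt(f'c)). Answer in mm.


Ld = (fy * db) / (4 * 0.62 * sqrt(f'c))
= (500 * 12) / (4 * 0.62 * sqrt(40))
= 6000 / 15.6849
= 382.53 mm

382.53 mm


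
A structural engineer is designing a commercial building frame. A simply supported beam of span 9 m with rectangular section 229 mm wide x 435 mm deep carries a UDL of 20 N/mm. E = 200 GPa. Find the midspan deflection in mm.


I = 229 * 435^3 / 12 = 1570804031.25 mm^4
L = 9000.0 mm, w = 20 N/mm, E = 200000.0 MPa
delta = 5 * w * L^4 / (384 * E * I)
= 5 * 20 * 9000.0^4 / (384 * 200000.0 * 1570804031.25)
= 5.4386 mm

5.4386 mm


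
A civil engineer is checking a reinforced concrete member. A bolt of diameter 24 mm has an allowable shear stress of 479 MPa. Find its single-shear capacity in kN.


A = pi * d^2 / 4 = pi * 24^2 / 4 = 452.3893 mm^2
V = f_v * A / 1000 = 479 * 452.3893 / 1000
= 216.6945 kN

216.6945 kN


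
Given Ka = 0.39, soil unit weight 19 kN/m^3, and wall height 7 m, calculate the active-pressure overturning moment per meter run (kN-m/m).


Pa = 0.5 * Ka * gamma * H^2
= 0.5 * 0.39 * 19 * 7^2
= 181.545 kN/m
Arm = H / 3 = 7 / 3 = 2.3333 m
Mo = Pa * arm = Pa * H / 3 = 181.545 * 7 / 3 = 423.605 kN-m/m

423.605 kN-m/m


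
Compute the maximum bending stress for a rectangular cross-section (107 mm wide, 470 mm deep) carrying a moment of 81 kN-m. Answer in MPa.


I = b * h^3 / 12 = 107 * 470^3 / 12 = 925755083.33 mm^4
y = h / 2 = 470 / 2 = 235.0 mm
M = 81 kN-m = 81000000.0 N-mm
sigma = M * y / I = 81000000.0 * 235.0 / 925755083.33
= 20.56 MPa

20.56 MPa


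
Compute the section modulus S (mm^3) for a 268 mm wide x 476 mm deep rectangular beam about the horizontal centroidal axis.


S = b * h^2 / 6
= 268 * 476^2 / 6
= 268 * 226576 / 6
= 10120394.67 mm^3

10120394.67 mm^3


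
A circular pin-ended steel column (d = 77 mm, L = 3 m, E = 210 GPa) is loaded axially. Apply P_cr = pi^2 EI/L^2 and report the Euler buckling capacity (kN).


I = pi * d^4 / 64 = 1725570.86 mm^4
L = 3000.0 mm
P_cr = pi^2 * E * I / L^2
= 9.8696 * 210000.0 * 1725570.86 / 3000.0^2
= 397383.04 N = 397.383 kN

397.383 kN


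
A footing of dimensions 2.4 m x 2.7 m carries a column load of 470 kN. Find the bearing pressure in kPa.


A = 2.4 * 2.7 = 6.48 m^2
q = P / A = 470 / 6.48
= 72.5309 kPa

72.5309 kPa


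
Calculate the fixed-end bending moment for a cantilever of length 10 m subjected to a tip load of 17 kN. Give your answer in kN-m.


For a cantilever with a point load at the free end:
M_max = P * L = 17 * 10 = 170 kN-m

170 kN-m


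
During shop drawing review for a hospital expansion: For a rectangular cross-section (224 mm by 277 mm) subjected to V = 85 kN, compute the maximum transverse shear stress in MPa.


A = b * h = 224 * 277 = 62048 mm^2
V = 85 kN = 85000.0 N
tau_max = 1.5 * V / A = 1.5 * 85000.0 / 62048
= 2.0549 MPa

2.0549 MPa


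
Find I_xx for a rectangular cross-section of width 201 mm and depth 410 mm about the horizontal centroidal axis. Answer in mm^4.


I = b * h^3 / 12
= 201 * 410^3 / 12
= 201 * 68921000 / 12
= 1154426750.0 mm^4

1154426750.0 mm^4


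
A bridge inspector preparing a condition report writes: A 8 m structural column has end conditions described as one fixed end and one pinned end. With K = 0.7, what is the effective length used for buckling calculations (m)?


L_eff = K * L
= 0.7 * 8
= 5.6 m

5.6 m


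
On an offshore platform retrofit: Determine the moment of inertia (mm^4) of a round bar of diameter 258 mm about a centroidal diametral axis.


r = d / 2 = 258 / 2 = 129.0 mm
I = pi * r^4 / 4 = pi * 129.0^4 / 4
= 217494722.14 mm^4

217494722.14 mm^4


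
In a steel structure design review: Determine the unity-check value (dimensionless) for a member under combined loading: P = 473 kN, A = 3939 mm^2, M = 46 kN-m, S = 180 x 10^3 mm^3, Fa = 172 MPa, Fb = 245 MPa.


f_a = P / A = 473000.0 / 3939 = 120.0812 MPa
f_b = M / S = 46000000.0 / 180000.0 = 255.5556 MPa
Ratio = f_a / Fa + f_b / Fb
= 120.0812 / 172 + 255.5556 / 245
= 1.7412 (dimensionless)

1.7412 (dimensionless)


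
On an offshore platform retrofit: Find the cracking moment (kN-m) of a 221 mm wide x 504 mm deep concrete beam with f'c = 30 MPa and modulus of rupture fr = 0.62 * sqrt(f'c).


fr = 0.62 * sqrt(30) = 0.62 * 5.4772 = 3.3959 MPa
I = 221 * 504^3 / 12 = 2357776512.0 mm^4
y_t = 252.0 mm
M_cr = fr * I / y_t = 3.3959 * 2357776512.0 / 252.0 N-mm
= 31.7727 kN-m

31.7727 kN-m


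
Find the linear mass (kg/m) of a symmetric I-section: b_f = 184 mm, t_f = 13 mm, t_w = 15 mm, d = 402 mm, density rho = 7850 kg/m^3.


A_flanges = 2 * 184 * 13 = 4784 mm^2
A_web = (402 - 2 * 13) * 15 = 5640 mm^2
A_total = 4784 + 5640 = 10424 mm^2 = 0.010424 m^2
Weight = rho * A = 7850 * 0.010424 = 81.8284 kg/m

81.8284 kg/m


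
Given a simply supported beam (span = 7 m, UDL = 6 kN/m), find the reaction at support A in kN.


Total load = w * L = 6 * 7 = 42 kN
By symmetry, each reaction R = total / 2 = 42 / 2 = 21.0 kN

21.0 kN


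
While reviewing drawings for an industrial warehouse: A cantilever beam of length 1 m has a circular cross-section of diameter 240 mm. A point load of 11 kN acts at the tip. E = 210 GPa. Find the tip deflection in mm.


I = pi * d^4 / 64 = pi * 240^4 / 64 = 162860163.16 mm^4
L = 1000.0 mm, P = 11000.0 N, E = 210000.0 MPa
delta = P * L^3 / (3 * E * I)
= 11000.0 * 1000.0^3 / (3 * 210000.0 * 162860163.16)
= 0.1072 mm

0.1072 mm


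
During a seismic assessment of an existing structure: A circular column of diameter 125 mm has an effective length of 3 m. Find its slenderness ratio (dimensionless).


Radius of gyration r = d / 4 = 125 / 4 = 31.25 mm
L_eff = 3000.0 mm
Slenderness ratio = L / r = 3000.0 / 31.25 = 96.0 (dimensionless)

96.0 (dimensionless)


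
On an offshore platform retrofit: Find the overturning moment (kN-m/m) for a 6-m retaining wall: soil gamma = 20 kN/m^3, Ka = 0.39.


Pa = 0.5 * Ka * gamma * H^2
= 0.5 * 0.39 * 20 * 6^2
= 140.4 kN/m
Arm = H / 3 = 6 / 3 = 2.0 m
Mo = Pa * arm = Pa * H / 3 = 140.4 * 6 / 3 = 280.8 kN-m/m

280.8 kN-m/m


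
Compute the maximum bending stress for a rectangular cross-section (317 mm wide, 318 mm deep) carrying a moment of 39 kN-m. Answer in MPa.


I = b * h^3 / 12 = 317 * 318^3 / 12 = 849492162.0 mm^4
y = h / 2 = 318 / 2 = 159.0 mm
M = 39 kN-m = 39000000.0 N-mm
sigma = M * y / I = 39000000.0 * 159.0 / 849492162.0
= 7.3 MPa

7.3 MPa


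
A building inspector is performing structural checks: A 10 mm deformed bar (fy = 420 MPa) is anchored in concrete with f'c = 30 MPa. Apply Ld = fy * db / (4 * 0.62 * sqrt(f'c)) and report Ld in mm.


Ld = (fy * db) / (4 * 0.62 * sqrt(f'c))
= (420 * 10) / (4 * 0.62 * sqrt(30))
= 4200 / 13.5835
= 309.2 mm

309.2 mm


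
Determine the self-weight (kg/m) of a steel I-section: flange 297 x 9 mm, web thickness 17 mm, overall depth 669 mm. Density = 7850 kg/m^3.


A_flanges = 2 * 297 * 9 = 5346 mm^2
A_web = (669 - 2 * 9) * 17 = 11067 mm^2
A_total = 5346 + 11067 = 16413 mm^2 = 0.016413 m^2
Weight = rho * A = 7850 * 0.016413 = 128.8421 kg/m

128.8421 kg/m


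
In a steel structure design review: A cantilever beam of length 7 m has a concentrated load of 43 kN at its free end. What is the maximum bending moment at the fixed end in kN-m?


For a cantilever with a point load at the free end:
M_max = P * L = 43 * 7 = 301 kN-m

301 kN-m


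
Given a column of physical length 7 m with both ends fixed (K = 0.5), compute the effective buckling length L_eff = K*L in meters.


L_eff = K * L
= 0.5 * 7
= 3.5 m

3.5 m


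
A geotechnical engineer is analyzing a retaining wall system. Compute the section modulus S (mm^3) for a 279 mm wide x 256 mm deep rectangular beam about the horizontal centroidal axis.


S = b * h^2 / 6
= 279 * 256^2 / 6
= 279 * 65536 / 6
= 3047424.0 mm^3

3047424.0 mm^3


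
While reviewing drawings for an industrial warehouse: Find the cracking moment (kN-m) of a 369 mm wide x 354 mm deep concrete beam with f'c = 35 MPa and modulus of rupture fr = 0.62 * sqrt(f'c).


fr = 0.62 * sqrt(35) = 0.62 * 5.9161 = 3.668 MPa
I = 369 * 354^3 / 12 = 1364127318.0 mm^4
y_t = 177.0 mm
M_cr = fr * I / y_t = 3.668 * 1364127318.0 / 177.0 N-mm
= 28.2688 kN-m

28.2688 kN-m


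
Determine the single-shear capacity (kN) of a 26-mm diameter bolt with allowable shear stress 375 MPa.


A = pi * d^2 / 4 = pi * 26^2 / 4 = 530.9292 mm^2
V = f_v * A / 1000 = 375 * 530.9292 / 1000
= 199.0984 kN

199.0984 kN


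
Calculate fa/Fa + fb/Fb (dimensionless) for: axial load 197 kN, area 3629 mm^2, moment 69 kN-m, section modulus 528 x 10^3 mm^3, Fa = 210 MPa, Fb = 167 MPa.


f_a = P / A = 197000.0 / 3629 = 54.2849 MPa
f_b = M / S = 69000000.0 / 528000.0 = 130.6818 MPa
Ratio = f_a / Fa + f_b / Fb
= 54.2849 / 210 + 130.6818 / 167
= 1.041 (dimensionless)

1.041 (dimensionless)


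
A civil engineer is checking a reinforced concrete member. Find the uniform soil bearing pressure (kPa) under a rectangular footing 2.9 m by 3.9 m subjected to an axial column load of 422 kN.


A = 2.9 * 3.9 = 11.31 m^2
q = P / A = 422 / 11.31
= 37.3121 kPa

37.3121 kPa


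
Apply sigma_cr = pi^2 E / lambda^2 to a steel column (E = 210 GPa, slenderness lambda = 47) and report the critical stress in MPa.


sigma_cr = pi^2 * E / lambda^2
= 9.8696 * 210000.0 / 47^2
= 9.8696 * 210000.0 / 2209
= 938.2603 MPa

938.2603 MPa


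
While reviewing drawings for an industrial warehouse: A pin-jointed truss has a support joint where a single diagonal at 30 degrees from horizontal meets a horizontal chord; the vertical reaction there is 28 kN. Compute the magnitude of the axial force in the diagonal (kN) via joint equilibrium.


At the joint, only the diagonal has a vertical component, so vertical equilibrium gives:
F * sin(30) = 28
F = 28 / sin(30)
= 28 / 0.5
= 56.0 kN

56.0 kN


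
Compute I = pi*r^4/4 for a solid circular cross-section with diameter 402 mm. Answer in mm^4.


r = d / 2 = 402 / 2 = 201.0 mm
I = pi * r^4 / 4 = pi * 201.0^4 / 4
= 1281958927.33 mm^4

1281958927.33 mm^4


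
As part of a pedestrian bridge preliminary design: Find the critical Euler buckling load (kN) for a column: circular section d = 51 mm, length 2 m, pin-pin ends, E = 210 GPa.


I = pi * d^4 / 64 = 332086.03 mm^4
L = 2000.0 mm
P_cr = pi^2 * E * I / L^2
= 9.8696 * 210000.0 * 332086.03 / 2000.0^2
= 172071.78 N = 172.0718 kN

172.0718 kN


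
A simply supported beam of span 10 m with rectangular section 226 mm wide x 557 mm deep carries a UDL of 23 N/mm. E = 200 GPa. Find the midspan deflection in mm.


I = 226 * 557^3 / 12 = 3254563718.17 mm^4
L = 10000.0 mm, w = 23 N/mm, E = 200000.0 MPa
delta = 5 * w * L^4 / (384 * E * I)
= 5 * 23 * 10000.0^4 / (384 * 200000.0 * 3254563718.17)
= 4.6009 mm

4.6009 mm


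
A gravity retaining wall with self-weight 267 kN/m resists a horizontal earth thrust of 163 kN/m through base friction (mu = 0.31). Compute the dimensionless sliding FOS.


Resisting force = mu * W = 0.31 * 267 = 82.77 kN/m
FOS = Resisting / Driving = 82.77 / 163
= 0.5078 (dimensionless)

0.5078 (dimensionless)


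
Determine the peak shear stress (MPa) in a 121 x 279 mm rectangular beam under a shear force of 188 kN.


A = b * h = 121 * 279 = 33759 mm^2
V = 188 kN = 188000.0 N
tau_max = 1.5 * V / A = 1.5 * 188000.0 / 33759
= 8.3533 MPa

8.3533 MPa


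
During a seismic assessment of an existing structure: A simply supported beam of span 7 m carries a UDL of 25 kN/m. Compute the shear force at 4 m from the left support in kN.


R_A = w * L / 2 = 25 * 7 / 2 = 87.5 kN
V(x) = R_A - w * x = 87.5 - 25 * 4
= -12.5 kN

-12.5 kN


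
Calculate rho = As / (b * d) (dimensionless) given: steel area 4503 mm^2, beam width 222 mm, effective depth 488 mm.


rho = As / (b * d)
= 4503 / (222 * 488)
= 4503 / 108336
= 0.041565 (dimensionless)

0.041565 (dimensionless)


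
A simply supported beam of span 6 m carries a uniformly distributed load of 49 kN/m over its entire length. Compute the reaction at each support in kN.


Total load = w * L = 49 * 6 = 294 kN
By symmetry, each reaction R = total / 2 = 294 / 2 = 147.0 kN

147.0 kN


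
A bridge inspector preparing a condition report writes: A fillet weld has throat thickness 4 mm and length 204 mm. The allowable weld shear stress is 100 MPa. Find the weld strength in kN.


Strength = throat * length * allowable stress
= 4 * 204 * 100 N
= 81600 N
= 81.6 kN

81.6 kN


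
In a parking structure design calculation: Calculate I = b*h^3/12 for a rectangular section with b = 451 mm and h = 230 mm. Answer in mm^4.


I = b * h^3 / 12
= 451 * 230^3 / 12
= 451 * 12167000 / 12
= 457276416.67 mm^4

457276416.67 mm^4


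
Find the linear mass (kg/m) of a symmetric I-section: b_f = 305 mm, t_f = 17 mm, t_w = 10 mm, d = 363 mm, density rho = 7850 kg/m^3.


A_flanges = 2 * 305 * 17 = 10370 mm^2
A_web = (363 - 2 * 17) * 10 = 3290 mm^2
A_total = 10370 + 3290 = 13660 mm^2 = 0.013660 m^2
Weight = rho * A = 7850 * 0.013660 = 107.231 kg/m

107.231 kg/m


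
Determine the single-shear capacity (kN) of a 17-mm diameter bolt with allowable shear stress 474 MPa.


A = pi * d^2 / 4 = pi * 17^2 / 4 = 226.9801 mm^2
V = f_v * A / 1000 = 474 * 226.9801 / 1000
= 107.5886 kN

107.5886 kN


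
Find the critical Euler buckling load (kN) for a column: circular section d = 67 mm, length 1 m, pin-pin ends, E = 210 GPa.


I = pi * d^4 / 64 = 989165.84 mm^4
L = 1000.0 mm
P_cr = pi^2 * E * I / L^2
= 9.8696 * 210000.0 * 989165.84 / 1000.0^2
= 2050161.86 N = 2050.1619 kN

2050.1619 kN


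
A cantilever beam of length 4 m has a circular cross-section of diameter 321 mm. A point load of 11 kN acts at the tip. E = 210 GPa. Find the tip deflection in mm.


I = pi * d^4 / 64 = pi * 321^4 / 64 = 521182744.29 mm^4
L = 4000.0 mm, P = 11000.0 N, E = 210000.0 MPa
delta = P * L^3 / (3 * E * I)
= 11000.0 * 4000.0^3 / (3 * 210000.0 * 521182744.29)
= 2.1441 mm

2.1441 mm
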